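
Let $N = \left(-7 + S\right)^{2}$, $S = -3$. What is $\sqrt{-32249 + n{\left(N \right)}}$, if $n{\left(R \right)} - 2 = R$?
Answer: $i \sqrt{32147} \approx 179.3 i$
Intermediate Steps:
$N = 100$ ($N = \left(-7 - 3\right)^{2} = \left(-10\right)^{2} = 100$)
$n{\left(R \right)} = 2 + R$
$\sqrt{-32249 + n{\left(N \right)}} = \sqrt{-32249 + \left(2 + 100\right)} = \sqrt{-32249 + 102} = \sqrt{-32147} = i \sqrt{32147}$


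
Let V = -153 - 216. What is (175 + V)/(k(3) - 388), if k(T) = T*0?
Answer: ½ ≈ 0.50000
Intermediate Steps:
k(T) = 0
V = -369
(175 + V)/(k(3) - 388) = (175 - 369)/(0 - 388) = -194/(-388) = -194*(-1/388) = ½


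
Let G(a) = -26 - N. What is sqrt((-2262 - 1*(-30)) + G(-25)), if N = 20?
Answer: I*sqrt(2278) ≈ 47.728*I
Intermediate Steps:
G(a) = -46 (G(a) = -26 - 1*20 = -26 - 20 = -46)
sqrt((-2262 - 1*(-30)) + G(-25)) = sqrt((-2262 - 1*(-30)) - 46) = sqrt((-2262 + 30) - 46) = sqrt(-2232 - 46) = sqrt(-2278) = I*sqrt(2278)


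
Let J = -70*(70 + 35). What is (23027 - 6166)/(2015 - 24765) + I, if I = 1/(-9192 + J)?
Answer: -5364181/7237125 ≈ -0.74120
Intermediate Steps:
J = -7350 (J = -70*105 = -7350)
I = -1/16542 (I = 1/(-9192 - 7350) = 1/(-16542) = -1/16542 ≈ -6.0452e-5)
(23027 - 6166)/(2015 - 24765) + I = (23027 - 6166)/(2015 - 24765) - 1/16542 = 16861/(-22750) - 1/16542 = 16861*(-1/22750) - 1/16542 = -1297/1750 - 1/16542 = -5364181/7237125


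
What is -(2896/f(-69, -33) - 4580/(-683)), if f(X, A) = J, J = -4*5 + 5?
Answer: 1909268/10245 ≈ 186.36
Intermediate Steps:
J = -15 (J = -20 + 5 = -15)
f(X, A) = -15
-(2896/f(-69, -33) - 4580/(-683)) = -(2896/(-15) - 4580/(-683)) = -(2896*(-1/15) - 4580*(-1/683)) = -(-2896/15 + 4580/683) = -1*(-1909268/10245) = 1909268/10245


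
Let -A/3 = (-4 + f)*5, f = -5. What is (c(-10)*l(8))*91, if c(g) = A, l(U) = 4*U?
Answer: 393120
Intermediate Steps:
A = 135 (A = -3*(-4 - 5)*5 = -(-27)*5 = -3*(-45) = 135)
c(g) = 135
(c(-10)*l(8))*91 = (135*(4*8))*91 = (135*32)*91 = 4320*91 = 393120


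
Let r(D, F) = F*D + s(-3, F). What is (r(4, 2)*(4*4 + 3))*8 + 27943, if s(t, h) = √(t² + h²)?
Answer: 29159 + 152*√13 ≈ 29707.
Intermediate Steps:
s(t, h) = √(h² + t²)
r(D, F) = √(9 + F²) + D*F (r(D, F) = F*D + √(F² + (-3)²) = D*F + √(F² + 9) = D*F + √(9 + F²) = √(9 + F²) + D*F)
(r(4, 2)*(4*4 + 3))*8 + 27943 = ((√(9 + 2²) + 4*2)*(4*4 + 3))*8 + 27943 = ((√(9 + 4) + 8)*(16 + 3))*8 + 27943 = ((√13 + 8)*19)*8 + 27943 = ((8 + √13)*19)*8 + 27943 = (152 + 19*√13)*8 + 27943 = (1216 + 152*√13) + 27943 = 29159 + 152*√13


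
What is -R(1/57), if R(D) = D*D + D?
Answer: -58/3249 ≈ -0.017852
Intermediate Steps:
R(D) = D + D**2 (R(D) = D**2 + D = D + D**2)
-R(1/57) = -(1 + 1/57)/57 = -58/(57*57) = -1*58/3249 = -58/3249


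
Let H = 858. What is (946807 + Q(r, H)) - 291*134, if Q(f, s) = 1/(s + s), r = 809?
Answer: 1557807109/1716 ≈ 9.0781e+5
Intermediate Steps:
Q(f, s) = 1/(2*s)
(946807 + Q(r, H)) - 291*134 = (946807 + (½)/858) - 291*134 = (946807 + (½)*(1/858)) - 38994 = (946807 + 1/1716) - 38994 = 1624720813/1716 - 38994 = 1557807109/1716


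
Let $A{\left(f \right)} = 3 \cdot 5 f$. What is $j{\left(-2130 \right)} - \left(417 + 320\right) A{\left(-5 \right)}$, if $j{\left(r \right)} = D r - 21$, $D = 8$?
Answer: $38214$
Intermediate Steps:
$A{\left(f \right)} = 15 f$
$j{\left(r \right)} = -21 + 8 r$ ($j{\left(r \right)} = 8 r - 21 = -21 + 8 r$)
$j{\left(-2130 \right)} - \left(417 + 320\right) A{\left(-5 \right)} = \left(-21 + 8 \left(-2130\right)\right) - \left(417 + 320\right) 15 \left(-5\right) = \left(-21 - 17040\right) - 737 \left(-75\right) = -17061 - -55275 = -17061 + 55275 = 38214$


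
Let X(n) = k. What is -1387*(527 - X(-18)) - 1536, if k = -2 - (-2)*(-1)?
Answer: -738033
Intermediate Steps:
k = -4 (k = -2 - 1*2 = -2 - 2 = -4)
X(n) = -4
-1387*(527 - X(-18)) - 1536 = -1387*(527 - 1*(-4)) - 1536 = -1387*(527 + 4) - 1536 = -1387*531 - 1536 = -736497 - 1536 = -738033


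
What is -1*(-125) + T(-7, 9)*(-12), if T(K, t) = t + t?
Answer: -91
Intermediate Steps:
T(K, t) = 2*t
-1*(-125) + T(-7, 9)*(-12) = -1*(-125) + (2*9)*(-12) = 125 + 18*(-12) = 125 - 216 = -91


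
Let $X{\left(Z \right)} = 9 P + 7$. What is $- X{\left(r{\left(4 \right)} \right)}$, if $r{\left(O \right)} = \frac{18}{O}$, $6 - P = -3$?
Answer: $-88$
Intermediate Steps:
$P = 9$ ($P = 6 - -3 = 6 + 3 = 9$)
$X{\left(Z \right)} = 88$ ($X{\left(Z \right)} = 9 \cdot 9 + 7 = 81 + 7 = 88$)
$- X{\left(r{\left(4 \right)} \right)} = \left(-1\right) 88 = -88$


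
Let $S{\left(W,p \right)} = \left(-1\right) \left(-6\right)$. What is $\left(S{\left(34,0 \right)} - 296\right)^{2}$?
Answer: $84100$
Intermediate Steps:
$S{\left(W,p \right)} = 6$
$\left(S{\left(34,0 \right)} - 296\right)^{2} = \left(6 - 296\right)^{2} = \left(-290\right)^{2} = 84100$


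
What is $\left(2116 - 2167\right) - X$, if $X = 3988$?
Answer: $-4039$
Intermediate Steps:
$\left(2116 - 2167\right) - X = \left(2116 - 2167\right) - 3988 = -51 - 3988 = -4039$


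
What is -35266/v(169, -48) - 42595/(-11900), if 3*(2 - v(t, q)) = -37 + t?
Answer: 860111/1020 ≈ 843.25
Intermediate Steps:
v(t, q) = 43/3 - t/3 (v(t, q) = 2 - (-37 + t)/3 = 2 + (37/3 - t/3) = 43/3 - t/3)
-35266/v(169, -48) - 42595/(-11900) = -35266/(43/3 - ⅓*169) - 42595/(-11900) = -35266/(43/3 - 169/3) - 42595*(-1/11900) = -35266/(-42) + 1217/340 = -35266*(-1/42) + 1217/340 = 2519/3 + 1217/340 = 860111/1020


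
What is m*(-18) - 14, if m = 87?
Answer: -1580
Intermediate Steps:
m*(-18) - 14 = 87*(-18) - 14 = -1566 - 14 = -1580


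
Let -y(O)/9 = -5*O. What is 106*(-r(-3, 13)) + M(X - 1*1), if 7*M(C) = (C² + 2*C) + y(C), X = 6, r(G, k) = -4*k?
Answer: 38844/7 ≈ 5549.1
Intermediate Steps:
y(O) = 45*O (y(O) = -(-45)*O = 45*O)
M(C) = C²/7 + 47*C/7 (M(C) = ((C² + 2*C) + 45*C)/7 = (C² + 47*C)/7 = C²/7 + 47*C/7)
106*(-r(-3, 13)) + M(X - 1*1) = 106*(-(-4)*13) + (6 - 1*1)*(47 + (6 - 1*1))/7 = 106*(-1*(-52)) + (6 - 1)*(47 + (6 - 1))/7 = 106*52 + (⅐)*5*(47 + 5) = 5512 + (⅐)*5*52 = 5512 + 260/7 = 38844/7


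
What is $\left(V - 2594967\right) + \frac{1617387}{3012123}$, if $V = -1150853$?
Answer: $- \frac{3760956319491}{1004041} \approx -3.7458 \cdot 10^{6}$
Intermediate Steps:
$\left(V - 2594967\right) + \frac{1617387}{3012123} = \left(-1150853 - 2594967\right) + \frac{1617387}{3012123} = -3745820 + 1617387 \cdot \frac{1}{3012123} = -3745820 + \frac{539129}{1004041} = - \frac{3760956319491}{1004041}$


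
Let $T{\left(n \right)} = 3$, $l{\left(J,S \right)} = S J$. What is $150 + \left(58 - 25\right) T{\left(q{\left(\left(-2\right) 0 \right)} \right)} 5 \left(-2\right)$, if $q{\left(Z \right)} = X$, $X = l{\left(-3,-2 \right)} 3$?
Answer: $-840$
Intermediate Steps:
$l{\left(J,S \right)} = J S$
$X = 18$ ($X = \left(-3\right) \left(-2\right) 3 = 6 \cdot 3 = 18$)
$q{\left(Z \right)} = 18$
$150 + \left(58 - 25\right) T{\left(q{\left(\left(-2\right) 0 \right)} \right)} 5 \left(-2\right) = 150 + \left(58 - 25\right) 3 \cdot 5 \left(-2\right) = 150 + 33 \cdot 15 \left(-2\right) = 150 + 33 \left(-30\right) = 150 - 990 = -840$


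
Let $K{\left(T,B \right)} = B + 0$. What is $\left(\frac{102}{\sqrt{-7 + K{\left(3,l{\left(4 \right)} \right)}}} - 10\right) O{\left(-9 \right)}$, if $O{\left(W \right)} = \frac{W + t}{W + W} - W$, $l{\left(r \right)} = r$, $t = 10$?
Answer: $- \frac{805}{9} - \frac{2737 i \sqrt{3}}{9} \approx -89.444 - 526.74 i$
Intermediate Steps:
$K{\left(T,B \right)} = B$
$O{\left(W \right)} = - W + \frac{10 + W}{2 W}$ ($O{\left(W \right)} = \frac{W + 10}{W + W} - W = \frac{10 + W}{2 W} - W = - W + \frac{10 + W}{2 W}$)
$\left(\frac{102}{\sqrt{-7 + K{\left(3,l{\left(4 \right)} \right)}}} - 10\right) O{\left(-9 \right)} = \left(\frac{102}{\sqrt{-7 + 4}} - 10\right) \left(\frac{1}{2} - -9 + \frac{5}{-9}\right) = \left(\frac{102}{\sqrt{-3}} - 10\right) \left(\frac{1}{2} + 9 + 5 \left(- \frac{1}{9}\right)\right) = \left(\frac{102}{i \sqrt{3}} - 10\right) \left(\frac{1}{2} + 9 - \frac{5}{9}\right) = \left(102 \left(- \frac{i \sqrt{3}}{3}\right) - 10\right) \frac{161}{18} = \left(- 34 i \sqrt{3} - 10\right) \frac{161}{18} = \left(-10 - 34 i \sqrt{3}\right) \frac{161}{18} = - \frac{805}{9} - \frac{2737 i \sqrt{3}}{9}$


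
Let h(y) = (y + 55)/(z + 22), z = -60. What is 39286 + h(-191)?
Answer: 746502/19 ≈ 39290.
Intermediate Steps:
h(y) = -55/38 - y/38 (h(y) = (y + 55)/(-60 + 22) = (55 + y)/(-38) = (55 + y)*(-1/38) = -55/38 - y/38)
39286 + h(-191) = 39286 + (-55/38 - 1/38*(-191)) = 39286 + (-55/38 + 191/38) = 39286 + 68/19 = 746502/19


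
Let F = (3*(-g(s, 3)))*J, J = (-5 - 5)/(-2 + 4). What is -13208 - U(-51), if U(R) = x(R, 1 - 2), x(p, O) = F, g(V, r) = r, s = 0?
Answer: -13253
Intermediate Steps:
J = -5 (J = -10/2 = -10*½ = -5)
F = 45 (F = (3*(-1*3))*(-5) = (3*(-3))*(-5) = -9*(-5) = 45)
x(p, O) = 45
U(R) = 45
-13208 - U(-51) = -13208 - 1*45 = -13208 - 45 = -13253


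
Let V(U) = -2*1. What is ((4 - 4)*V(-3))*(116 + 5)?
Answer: 0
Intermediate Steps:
V(U) = -2
((4 - 4)*V(-3))*(116 + 5) = ((4 - 4)*(-2))*(116 + 5) = (0*(-2))*121 = 0*121 = 0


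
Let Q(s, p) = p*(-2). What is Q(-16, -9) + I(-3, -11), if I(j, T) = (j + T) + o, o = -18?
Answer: -14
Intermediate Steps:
Q(s, p) = -2*p
I(j, T) = -18 + T + j (I(j, T) = (j + T) - 18 = (T + j) - 18 = -18 + T + j)
Q(-16, -9) + I(-3, -11) = -2*(-9) + (-18 - 11 - 3) = 18 - 32 = -14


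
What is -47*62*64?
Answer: -186496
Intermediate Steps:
-47*62*64 = -2914*64 = -186496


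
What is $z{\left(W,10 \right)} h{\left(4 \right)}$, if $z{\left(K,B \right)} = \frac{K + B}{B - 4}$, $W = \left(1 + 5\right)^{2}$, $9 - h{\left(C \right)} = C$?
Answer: $\frac{115}{3} \approx 38.333$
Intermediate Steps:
$h{\left(C \right)} = 9 - C$
$W = 36$ ($W = 6^{2} = 36$)
$z{\left(K,B \right)} = \frac{B + K}{-4 + B}$
$z{\left(W,10 \right)} h{\left(4 \right)} = \frac{10 + 36}{-4 + 10} \left(9 - 4\right) = \frac{1}{6} \cdot 46 \left(9 - 4\right) = \frac{1}{6} \cdot 46 \cdot 5 = \frac{23}{3} \cdot 5 = \frac{115}{3}$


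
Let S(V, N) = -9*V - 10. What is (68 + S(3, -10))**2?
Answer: 961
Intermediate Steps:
S(V, N) = -10 - 9*V
(68 + S(3, -10))**2 = (68 + (-10 - 9*3))**2 = (68 + (-10 - 27))**2 = (68 - 37)**2 = 31**2 = 961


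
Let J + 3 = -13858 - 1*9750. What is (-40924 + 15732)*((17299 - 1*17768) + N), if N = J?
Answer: 606623360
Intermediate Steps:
J = -23611 (J = -3 + (-13858 - 1*9750) = -3 + (-13858 - 9750) = -3 - 23608 = -23611)
N = -23611
(-40924 + 15732)*((17299 - 1*17768) + N) = (-40924 + 15732)*((17299 - 1*17768) - 23611) = -25192*((17299 - 17768) - 23611) = -25192*(-469 - 23611) = -25192*(-24080) = 606623360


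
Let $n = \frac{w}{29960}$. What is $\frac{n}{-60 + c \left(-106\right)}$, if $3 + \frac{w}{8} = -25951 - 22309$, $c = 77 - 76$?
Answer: $\frac{48263}{621670} \approx 0.077634$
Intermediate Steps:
$c = 1$
$w = -386104$ ($w = -24 + 8 \left(-25951 - 22309\right) = -24 + 8 \left(-48260\right) = -24 - 386080 = -386104$)
$n = - \frac{48263}{3745}$ ($n = - \frac{386104}{29960} = \left(-386104\right) \frac{1}{29960} = - \frac{48263}{3745} \approx -12.887$)
$\frac{n}{-60 + c \left(-106\right)} = - \frac{48263}{3745 \left(-60 + 1 \left(-106\right)\right)} = - \frac{48263}{3745 \left(-60 - 106\right)} = - \frac{48263}{3745 \left(-166\right)} = \left(- \frac{48263}{3745}\right) \left(- \frac{1}{166}\right) = \frac{48263}{621670}$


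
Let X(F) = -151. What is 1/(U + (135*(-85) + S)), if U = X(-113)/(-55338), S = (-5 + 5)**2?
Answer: -55338/635003399 ≈ -8.7146e-5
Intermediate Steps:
S = 0 (S = 0**2 = 0)
U = 151/55338 (U = -151/(-55338) = -151*(-1/55338) = 151/55338 ≈ 0.0027287)
1/(U + (135*(-85) + S)) = 1/(151/55338 + (135*(-85) + 0)) = 1/(151/55338 + (-11475 + 0)) = 1/(151/55338 - 11475) = 1/(-635003399/55338) = -55338/635003399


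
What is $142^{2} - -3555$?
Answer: $23719$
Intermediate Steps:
$142^{2} - -3555 = 20164 + 3555 = 23719$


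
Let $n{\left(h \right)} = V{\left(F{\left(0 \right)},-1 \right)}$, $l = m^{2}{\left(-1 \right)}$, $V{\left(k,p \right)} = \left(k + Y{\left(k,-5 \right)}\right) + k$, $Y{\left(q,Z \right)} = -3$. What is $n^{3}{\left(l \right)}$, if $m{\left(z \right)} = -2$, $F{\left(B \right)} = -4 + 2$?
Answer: $-343$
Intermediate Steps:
$F{\left(B \right)} = -2$
$V{\left(k,p \right)} = -3 + 2 k$ ($V{\left(k,p \right)} = \left(k - 3\right) + k = \left(-3 + k\right) + k = -3 + 2 k$)
$l = 4$ ($l = \left(-2\right)^{2} = 4$)
$n{\left(h \right)} = -7$ ($n{\left(h \right)} = -3 + 2 \left(-2\right) = -3 - 4 = -7$)
$n^{3}{\left(l \right)} = \left(-7\right)^{3} = -343$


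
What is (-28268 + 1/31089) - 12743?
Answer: -1274990978/31089 ≈ -41011.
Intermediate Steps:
(-28268 + 1/31089) - 12743 = -878823851/31089 - 12743 = -1274990978/31089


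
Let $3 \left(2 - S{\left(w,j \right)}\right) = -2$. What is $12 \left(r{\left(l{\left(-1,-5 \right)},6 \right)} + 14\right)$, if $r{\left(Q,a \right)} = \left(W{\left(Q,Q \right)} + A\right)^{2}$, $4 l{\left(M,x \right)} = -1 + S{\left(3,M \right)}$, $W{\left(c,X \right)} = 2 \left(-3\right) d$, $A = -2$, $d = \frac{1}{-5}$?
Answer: $\frac{4392}{25} \approx 175.68$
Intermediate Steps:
$S{\left(w,j \right)} = \frac{8}{3}$ ($S{\left(w,j \right)} = 2 - - \frac{2}{3} = 2 + \frac{2}{3} = \frac{8}{3}$)
$d = - \frac{1}{5} \approx -0.2$
$W{\left(c,X \right)} = \frac{6}{5}$ ($W{\left(c,X \right)} = 2 \left(-3\right) \left(- \frac{1}{5}\right) = \left(-6\right) \left(- \frac{1}{5}\right) = \frac{6}{5}$)
$l{\left(M,x \right)} = \frac{5}{12}$ ($l{\left(M,x \right)} = \frac{-1 + \frac{8}{3}}{4} = \frac{1}{4} \cdot \frac{5}{3} = \frac{5}{12}$)
$r{\left(Q,a \right)} = \frac{16}{25}$ ($r{\left(Q,a \right)} = \left(\frac{6}{5} - 2\right)^{2} = \left(- \frac{4}{5}\right)^{2} = \frac{16}{25}$)
$12 \left(r{\left(l{\left(-1,-5 \right)},6 \right)} + 14\right) = 12 \left(\frac{16}{25} + 14\right) = 12 \cdot \frac{366}{25} = \frac{4392}{25}$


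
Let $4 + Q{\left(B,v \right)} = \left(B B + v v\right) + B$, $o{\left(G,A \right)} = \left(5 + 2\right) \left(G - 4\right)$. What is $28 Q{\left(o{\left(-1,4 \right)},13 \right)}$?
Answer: $37940$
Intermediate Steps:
$o{\left(G,A \right)} = -28 + 7 G$ ($o{\left(G,A \right)} = 7 \left(-4 + G\right) = -28 + 7 G$)
$Q{\left(B,v \right)} = -4 + B + B^{2} + v^{2}$ ($Q{\left(B,v \right)} = -4 + \left(\left(B B + v v\right) + B\right) = -4 + \left(\left(B^{2} + v^{2}\right) + B\right) = -4 + \left(B + B^{2} + v^{2}\right) = -4 + B + B^{2} + v^{2}$)
$28 Q{\left(o{\left(-1,4 \right)},13 \right)} = 28 \left(-4 + \left(-28 + 7 \left(-1\right)\right) + \left(-28 + 7 \left(-1\right)\right)^{2} + 13^{2}\right) = 28 \left(-4 - 35 + \left(-28 - 7\right)^{2} + 169\right) = 28 \left(-4 - 35 + \left(-35\right)^{2} + 169\right) = 28 \left(-4 - 35 + 1225 + 169\right) = 28 \cdot 1355 = 37940$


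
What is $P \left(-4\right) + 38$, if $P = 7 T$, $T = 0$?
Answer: $38$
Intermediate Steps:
$P = 0$ ($P = 7 \cdot 0 = 0$)
$P \left(-4\right) + 38 = 0 \left(-4\right) + 38 = 0 + 38 = 38$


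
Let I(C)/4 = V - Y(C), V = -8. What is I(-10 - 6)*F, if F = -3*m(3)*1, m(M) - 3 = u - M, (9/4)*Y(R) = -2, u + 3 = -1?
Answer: -1024/3 ≈ -341.33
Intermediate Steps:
u = -4 (u = -3 - 1 = -4)
Y(R) = -8/9 (Y(R) = (4/9)*(-2) = -8/9)
I(C) = -256/9 (I(C) = 4*(-8 - 1*(-8/9)) = 4*(-8 + 8/9) = 4*(-64/9) = -256/9)
m(M) = -1 - M (m(M) = 3 + (-4 - M) = -1 - M)
F = 12 (F = -3*(-1 - 1*3)*1 = -3*(-1 - 3)*1 = -3*(-4)*1 = 12*1 = 12)
I(-10 - 6)*F = -256/9*12 = -1024/3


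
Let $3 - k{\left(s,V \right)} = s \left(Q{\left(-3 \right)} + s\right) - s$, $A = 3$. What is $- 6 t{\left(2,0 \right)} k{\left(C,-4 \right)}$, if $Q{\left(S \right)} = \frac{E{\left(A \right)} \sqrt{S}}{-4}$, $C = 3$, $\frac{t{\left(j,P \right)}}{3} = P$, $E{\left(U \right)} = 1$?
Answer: $0$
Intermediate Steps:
$t{\left(j,P \right)} = 3 P$
$Q{\left(S \right)} = - \frac{\sqrt{S}}{4}$ ($Q{\left(S \right)} = \frac{1 \sqrt{S}}{-4} = \sqrt{S} \left(- \frac{1}{4}\right) = - \frac{\sqrt{S}}{4}$)
$k{\left(s,V \right)} = 3 + s - s \left(s - \frac{i \sqrt{3}}{4}\right)$ ($k{\left(s,V \right)} = 3 - \left(s \left(- \frac{\sqrt{-3}}{4} + s\right) - s\right) = 3 - \left(s \left(- \frac{i \sqrt{3}}{4} + s\right) - s\right) = 3 - \left(s \left(s - \frac{i \sqrt{3}}{4}\right) - s\right) = 3 - \left(- s + s \left(s - \frac{i \sqrt{3}}{4}\right)\right) = 3 + s - s \left(s - \frac{i \sqrt{3}}{4}\right)$)
$- 6 t{\left(2,0 \right)} k{\left(C,-4 \right)} = - 6 \cdot 3 \cdot 0 \left(3 + 3 - 3^{2} + \frac{1}{4} i 3 \sqrt{3}\right) = \left(-6\right) 0 \left(3 + 3 - 9 + \frac{3 i \sqrt{3}}{4}\right) = 0 \left(3 + 3 - 9 + \frac{3 i \sqrt{3}}{4}\right) = 0 \left(-3 + \frac{3 i \sqrt{3}}{4}\right) = 0$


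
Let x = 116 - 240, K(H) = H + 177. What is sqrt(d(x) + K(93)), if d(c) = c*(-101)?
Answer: sqrt(12794) ≈ 113.11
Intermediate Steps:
K(H) = 177 + H
x = -124
d(c) = -101*c
sqrt(d(x) + K(93)) = sqrt(-101*(-124) + (177 + 93)) = sqrt(12524 + 270) = sqrt(12794)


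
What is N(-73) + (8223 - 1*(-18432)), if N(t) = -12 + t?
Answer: 26570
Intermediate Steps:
N(-73) + (8223 - 1*(-18432)) = (-12 - 73) + (8223 - 1*(-18432)) = -85 + (8223 + 18432) = -85 + 26655 = 26570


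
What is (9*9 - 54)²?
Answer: 729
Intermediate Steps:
(9*9 - 54)² = (81 - 54)² = 27² = 729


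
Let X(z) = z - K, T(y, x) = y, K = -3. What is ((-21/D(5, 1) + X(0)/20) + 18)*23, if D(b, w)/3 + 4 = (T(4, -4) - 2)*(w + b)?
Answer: 15893/40 ≈ 397.33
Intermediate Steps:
X(z) = 3 + z (X(z) = z - 1*(-3) = z + 3 = 3 + z)
D(b, w) = -12 + 6*b + 6*w (D(b, w) = -12 + 3*((4 - 2)*(w + b)) = -12 + 3*(2*(b + w)) = -12 + 3*(2*b + 2*w) = -12 + (6*b + 6*w) = -12 + 6*b + 6*w)
((-21/D(5, 1) + X(0)/20) + 18)*23 = ((-21/(-12 + 6*5 + 6*1) + (3 + 0)/20) + 18)*23 = ((-21/(-12 + 30 + 6) + 3*(1/20)) + 18)*23 = ((-21/24 + 3/20) + 18)*23 = ((-21*1/24 + 3/20) + 18)*23 = ((-7/8 + 3/20) + 18)*23 = (-29/40 + 18)*23 = (691/40)*23 = 15893/40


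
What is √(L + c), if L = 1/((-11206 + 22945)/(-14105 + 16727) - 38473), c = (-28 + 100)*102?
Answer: √922410087157910582/11207163 ≈ 85.697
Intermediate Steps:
c = 7344 (c = 72*102 = 7344)
L = -874/33621489 (L = 1/(11739/2622 - 38473) = 1/(11739*(1/2622) - 38473) = 1/(3913/874 - 38473) = 1/(-33621489/874) = -874/33621489 ≈ -2.5995e-5)
√(L + c) = √(-874/33621489 + 7344) = √(246916214342/33621489) = √922410087157910582/11207163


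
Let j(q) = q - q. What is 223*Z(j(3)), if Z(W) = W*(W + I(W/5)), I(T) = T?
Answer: 0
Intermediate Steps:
j(q) = 0
Z(W) = 6*W²/5 (Z(W) = W*(W + W/5) = W*(6*W/5) = 6*W²/5)
223*Z(j(3)) = 223*((6/5)*0²) = 223*((6/5)*0) = 223*0 = 0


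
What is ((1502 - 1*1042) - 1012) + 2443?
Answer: 1891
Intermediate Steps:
((1502 - 1*1042) - 1012) + 2443 = ((1502 - 1042) - 1012) + 2443 = (460 - 1012) + 2443 = -552 + 2443 = 1891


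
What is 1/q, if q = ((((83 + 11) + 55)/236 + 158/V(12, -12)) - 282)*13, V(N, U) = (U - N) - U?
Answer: -708/2710903 ≈ -0.00026117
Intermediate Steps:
V(N, U) = -N
q = -2710903/708 (q = ((((83 + 11) + 55)/236 + 158/((-1*12))) - 282)*13 = (((94 + 55)*(1/236) + 158/(-12)) - 282)*13 = ((149*(1/236) + 158*(-1/12)) - 282)*13 = ((149/236 - 79/6) - 282)*13 = (-8875/708 - 282)*13 = -208531/708*13 = -2710903/708 ≈ -3829.0)
1/q = 1/(-2710903/708) = -708/2710903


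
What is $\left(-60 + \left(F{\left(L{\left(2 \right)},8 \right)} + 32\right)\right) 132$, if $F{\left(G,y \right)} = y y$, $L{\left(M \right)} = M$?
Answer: $4752$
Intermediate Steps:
$F{\left(G,y \right)} = y^{2}$
$\left(-60 + \left(F{\left(L{\left(2 \right)},8 \right)} + 32\right)\right) 132 = \left(-60 + \left(8^{2} + 32\right)\right) 132 = \left(-60 + \left(64 + 32\right)\right) 132 = \left(-60 + 96\right) 132 = 36 \cdot 132 = 4752$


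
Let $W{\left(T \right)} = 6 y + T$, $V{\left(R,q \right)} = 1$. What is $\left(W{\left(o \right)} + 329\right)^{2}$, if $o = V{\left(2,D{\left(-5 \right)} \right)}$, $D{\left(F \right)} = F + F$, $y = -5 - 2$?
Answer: $82944$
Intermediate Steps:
$y = -7$
$D{\left(F \right)} = 2 F$
$o = 1$
$W{\left(T \right)} = -42 + T$ ($W{\left(T \right)} = 6 \left(-7\right) + T = -42 + T$)
$\left(W{\left(o \right)} + 329\right)^{2} = \left(\left(-42 + 1\right) + 329\right)^{2} = \left(-41 + 329\right)^{2} = 288^{2} = 82944$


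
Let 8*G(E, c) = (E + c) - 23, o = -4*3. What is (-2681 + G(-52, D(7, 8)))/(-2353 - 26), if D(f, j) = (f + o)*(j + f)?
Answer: 10799/9516 ≈ 1.1348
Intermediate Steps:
o = -12
D(f, j) = (-12 + f)*(f + j) (D(f, j) = (f - 12)*(j + f) = (-12 + f)*(f + j))
G(E, c) = -23/8 + E/8 + c/8 (G(E, c) = ((E + c) - 23)/8 = (-23 + E + c)/8 = -23/8 + E/8 + c/8)
(-2681 + G(-52, D(7, 8)))/(-2353 - 26) = (-2681 + (-23/8 + (⅛)*(-52) + (7² - 12*7 - 12*8 + 7*8)/8))/(-2353 - 26) = (-2681 + (-23/8 - 13/2 + (49 - 84 - 96 + 56)/8))/(-2379) = (-2681 + (-23/8 - 13/2 + (⅛)*(-75)))*(-1/2379) = (-2681 + (-23/8 - 13/2 - 75/8))*(-1/2379) = (-2681 - 75/4)*(-1/2379) = -10799/4*(-1/2379) = 10799/9516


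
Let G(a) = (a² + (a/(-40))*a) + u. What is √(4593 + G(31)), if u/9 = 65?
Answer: √2445990/20 ≈ 78.198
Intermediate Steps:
u = 585 (u = 9*65 = 585)
G(a) = 585 + 39*a²/40 (G(a) = (a² + (a/(-40))*a) + 585 = (a² + (a*(-1/40))*a) + 585 = (a² + (-a/40)*a) + 585 = (a² - a²/40) + 585 = 39*a²/40 + 585 = 585 + 39*a²/40)
√(4593 + G(31)) = √(4593 + (585 + (39/40)*31²)) = √(4593 + (585 + (39/40)*961)) = √(4593 + (585 + 37479/40)) = √(4593 + 60879/40) = √(244599/40) = √2445990/20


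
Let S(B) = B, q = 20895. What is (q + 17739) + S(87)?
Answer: 38721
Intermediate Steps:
(q + 17739) + S(87) = (20895 + 17739) + 87 = 38634 + 87 = 38721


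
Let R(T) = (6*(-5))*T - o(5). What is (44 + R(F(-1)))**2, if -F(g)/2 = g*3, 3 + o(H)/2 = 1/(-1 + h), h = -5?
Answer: 151321/9 ≈ 16813.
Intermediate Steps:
o(H) = -19/3 (o(H) = -6 + 2/(-1 - 5) = -6 + 2/(-6) = -6 + 2*(-1/6) = -6 - 1/3 = -19/3)
F(g) = -6*g (F(g) = -2*g*3 = -6*g)
R(T) = 19/3 - 30*T (R(T) = (6*(-5))*T - 1*(-19/3) = -30*T + 19/3 = 19/3 - 30*T)
(44 + R(F(-1)))**2 = (44 + (19/3 - (-180)*(-1)))**2 = (44 + (19/3 - 30*6))**2 = (44 + (19/3 - 180))**2 = (44 - 521/3)**2 = (-389/3)**2 = 151321/9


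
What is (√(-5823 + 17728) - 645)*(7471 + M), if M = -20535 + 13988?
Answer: -595980 + 924*√11905 ≈ -4.9516e+5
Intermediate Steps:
M = -6547
(√(-5823 + 17728) - 645)*(7471 + M) = (√(-5823 + 17728) - 645)*(7471 - 6547) = (√11905 - 645)*924 = (-645 + √11905)*924 = -595980 + 924*√11905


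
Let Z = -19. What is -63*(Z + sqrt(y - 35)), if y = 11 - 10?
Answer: 1197 - 63*I*sqrt(34) ≈ 1197.0 - 367.35*I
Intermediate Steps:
y = 1
-63*(Z + sqrt(y - 35)) = -63*(-19 + sqrt(1 - 35)) = -63*(-19 + sqrt(-34)) = -63*(-19 + I*sqrt(34)) = 1197 - 63*I*sqrt(34)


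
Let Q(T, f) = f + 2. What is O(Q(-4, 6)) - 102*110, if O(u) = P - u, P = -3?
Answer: -11231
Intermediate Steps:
Q(T, f) = 2 + f
O(u) = -3 - u
O(Q(-4, 6)) - 102*110 = (-3 - (2 + 6)) - 102*110 = (-3 - 1*8) - 11220 = (-3 - 8) - 11220 = -11 - 11220 = -11231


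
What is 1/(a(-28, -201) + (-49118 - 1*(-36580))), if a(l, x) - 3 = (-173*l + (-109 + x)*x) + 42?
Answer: 1/54661 ≈ 1.8295e-5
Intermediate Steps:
a(l, x) = 45 - 173*l + x*(-109 + x) (a(l, x) = 3 + ((-173*l + (-109 + x)*x) + 42) = 3 + ((-173*l + x*(-109 + x)) + 42) = 3 + (42 - 173*l + x*(-109 + x)) = 45 - 173*l + x*(-109 + x))
1/(a(-28, -201) + (-49118 - 1*(-36580))) = 1/((45 + (-201)² - 173*(-28) - 109*(-201)) + (-49118 - 1*(-36580))) = 1/((45 + 40401 + 4844 + 21909) + (-49118 + 36580)) = 1/(67199 - 12538) = 1/54661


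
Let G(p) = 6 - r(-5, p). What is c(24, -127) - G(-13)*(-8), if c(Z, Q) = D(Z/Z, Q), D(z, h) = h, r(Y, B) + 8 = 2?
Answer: -31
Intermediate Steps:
r(Y, B) = -6 (r(Y, B) = -8 + 2 = -6)
c(Z, Q) = Q
G(p) = 12 (G(p) = 6 - 1*(-6) = 6 + 6 = 12)
c(24, -127) - G(-13)*(-8) = -127 - 12*(-8) = -127 - 1*(-96) = -127 + 96 = -31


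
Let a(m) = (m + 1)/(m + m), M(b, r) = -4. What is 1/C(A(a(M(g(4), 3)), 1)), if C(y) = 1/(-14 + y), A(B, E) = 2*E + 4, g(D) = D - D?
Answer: -8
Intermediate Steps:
g(D) = 0
a(m) = (1 + m)/(2*m) (a(m) = (1 + m)/((2*m)) = (1 + m)*(1/(2*m)) = (1 + m)/(2*m))
A(B, E) = 4 + 2*E
1/C(A(a(M(g(4), 3)), 1)) = 1/(1/(-14 + (4 + 2*1))) = 1/(1/(-14 + (4 + 2))) = 1/(1/(-14 + 6)) = 1/(1/(-8)) = 1/(-⅛) = -8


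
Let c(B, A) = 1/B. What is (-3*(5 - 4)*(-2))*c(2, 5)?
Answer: 3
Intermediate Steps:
(-3*(5 - 4)*(-2))*c(2, 5) = -3*(5 - 4)*(-2)/2 = -3*(-2)*(½) = 6*(½) = 3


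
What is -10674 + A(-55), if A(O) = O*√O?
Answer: -10674 - 55*I*√55 ≈ -10674.0 - 407.89*I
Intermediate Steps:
A(O) = O^(3/2)
-10674 + A(-55) = -10674 + (-55)^(3/2) = -10674 - 55*I*√55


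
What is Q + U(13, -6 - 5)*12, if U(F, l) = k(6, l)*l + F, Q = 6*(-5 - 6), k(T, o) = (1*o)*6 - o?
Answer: 7350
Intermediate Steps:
k(T, o) = 5*o (k(T, o) = o*6 - o = 6*o - o = 5*o)
Q = -66 (Q = 6*(-11) = -66)
U(F, l) = F + 5*l² (U(F, l) = (5*l)*l + F = 5*l² + F = F + 5*l²)
Q + U(13, -6 - 5)*12 = -66 + (13 + 5*(-6 - 5)²)*12 = -66 + (13 + 5*(-11)²)*12 = -66 + (13 + 5*121)*12 = -66 + (13 + 605)*12 = -66 + 618*12 = -66 + 7416 = 7350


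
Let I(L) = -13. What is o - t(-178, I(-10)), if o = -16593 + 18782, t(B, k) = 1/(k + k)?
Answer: 56915/26 ≈ 2189.0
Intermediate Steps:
t(B, k) = 1/(2*k)
o = 2189
o - t(-178, I(-10)) = 2189 - 1/(2*(-13)) = 2189 - (-1)/(2*13) = 2189 - 1*(-1/26) = 2189 + 1/26 = 56915/26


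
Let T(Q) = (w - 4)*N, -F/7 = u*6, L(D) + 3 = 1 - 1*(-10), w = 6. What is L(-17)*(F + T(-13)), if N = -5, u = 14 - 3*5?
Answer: 256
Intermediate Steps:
u = -1 (u = 14 - 1*15 = 14 - 15 = -1)
L(D) = 8 (L(D) = -3 + (1 - 1*(-10)) = -3 + (1 + 10) = -3 + 11 = 8)
F = 42 (F = -(-7)*6 = -7*(-6) = 42)
T(Q) = -10 (T(Q) = (6 - 4)*(-5) = 2*(-5) = -10)
L(-17)*(F + T(-13)) = 8*(42 - 10) = 8*32 = 256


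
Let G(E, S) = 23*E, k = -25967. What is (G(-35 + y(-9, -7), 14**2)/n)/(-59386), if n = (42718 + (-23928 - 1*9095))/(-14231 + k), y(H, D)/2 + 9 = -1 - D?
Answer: -824059/12516245 ≈ -0.065839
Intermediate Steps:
y(H, D) = -20 - 2*D (y(H, D) = -18 + 2*(-1 - D) = -18 + (-2 - 2*D) = -20 - 2*D)
n = -9695/40198 (n = (42718 + (-23928 - 1*9095))/(-14231 - 25967) = (42718 + (-23928 - 9095))/(-40198) = (42718 - 33023)*(-1/40198) = 9695*(-1/40198) = -9695/40198 ≈ -0.24118)
(G(-35 + y(-9, -7), 14**2)/n)/(-59386) = ((23*(-35 + (-20 - 2*(-7))))/(-9695/40198))/(-59386) = ((23*(-35 + (-20 + 14)))*(-40198/9695))*(-1/59386) = ((23*(-35 - 6))*(-40198/9695))*(-1/59386) = ((23*(-41))*(-40198/9695))*(-1/59386) = -943*(-40198/9695)*(-1/59386) = (37906714/9695)*(-1/59386) = -824059/12516245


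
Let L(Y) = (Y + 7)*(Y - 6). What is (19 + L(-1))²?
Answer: 529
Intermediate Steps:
L(Y) = (-6 + Y)*(7 + Y) (L(Y) = (7 + Y)*(-6 + Y) = (-6 + Y)*(7 + Y))
(19 + L(-1))² = (19 + (-42 - 1 + (-1)²))² = (19 + (-42 - 1 + 1))² = (19 - 42)² = (-23)² = 529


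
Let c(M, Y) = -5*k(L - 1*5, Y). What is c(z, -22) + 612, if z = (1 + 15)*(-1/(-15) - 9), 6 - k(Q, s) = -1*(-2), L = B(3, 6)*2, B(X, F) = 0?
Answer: 592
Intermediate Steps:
L = 0 (L = 0*2 = 0)
k(Q, s) = 4 (k(Q, s) = 6 - (-1)*(-2) = 6 - 1*2 = 6 - 2 = 4)
z = -2144/15 (z = 16*(-1*(-1/15) - 9) = 16*(1/15 - 9) = 16*(-134/15) = -2144/15 ≈ -142.93)
c(M, Y) = -20 (c(M, Y) = -5*4 = -20)
c(z, -22) + 612 = -20 + 612 = 592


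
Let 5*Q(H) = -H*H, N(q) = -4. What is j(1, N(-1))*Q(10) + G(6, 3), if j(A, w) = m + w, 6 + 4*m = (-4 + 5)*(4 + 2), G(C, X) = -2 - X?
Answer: 75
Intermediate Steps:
Q(H) = -H²/5 (Q(H) = (-H*H)/5 = (-H²)/5 = -H²/5)
m = 0 (m = -3/2 + ((-4 + 5)*(4 + 2))/4 = -3/2 + (1*6)/4 = -3/2 + (¼)*6 = -3/2 + 3/2 = 0)
j(A, w) = w (j(A, w) = 0 + w = w)
j(1, N(-1))*Q(10) + G(6, 3) = -(-4)*10²/5 + (-2 - 1*3) = -(-4)*100/5 + (-2 - 3) = -4*(-20) - 5 = 80 - 5 = 75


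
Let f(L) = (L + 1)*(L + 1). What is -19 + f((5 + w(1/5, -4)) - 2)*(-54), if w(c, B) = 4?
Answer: -3475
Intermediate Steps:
f(L) = (1 + L)**2 (f(L) = (1 + L)*(1 + L) = (1 + L)**2)
-19 + f((5 + w(1/5, -4)) - 2)*(-54) = -19 + (1 + ((5 + 4) - 2))**2*(-54) = -19 + (1 + (9 - 2))**2*(-54) = -19 + (1 + 7)**2*(-54) = -19 + 8**2*(-54) = -19 + 64*(-54) = -19 - 3456 = -3475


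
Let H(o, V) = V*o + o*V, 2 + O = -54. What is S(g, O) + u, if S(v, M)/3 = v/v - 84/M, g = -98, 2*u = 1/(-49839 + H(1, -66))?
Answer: 374782/49971 ≈ 7.5000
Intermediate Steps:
O = -56 (O = -2 - 54 = -56)
H(o, V) = 2*V*o (H(o, V) = V*o + V*o = 2*V*o)
u = -1/99942 (u = 1/(2*(-49839 + 2*(-66)*1)) = 1/(2*(-49839 - 132)) = (½)/(-49971) = (½)*(-1/49971) = -1/99942 ≈ -1.0006e-5)
S(v, M) = 3 - 252/M (S(v, M) = 3*(v/v - 84/M) = 3*(1 - 84/M) = 3 - 252/M)
S(g, O) + u = (3 - 252/(-56)) - 1/99942 = (3 - 252*(-1/56)) - 1/99942 = (3 + 9/2) - 1/99942 = 15/2 - 1/99942 = 374782/49971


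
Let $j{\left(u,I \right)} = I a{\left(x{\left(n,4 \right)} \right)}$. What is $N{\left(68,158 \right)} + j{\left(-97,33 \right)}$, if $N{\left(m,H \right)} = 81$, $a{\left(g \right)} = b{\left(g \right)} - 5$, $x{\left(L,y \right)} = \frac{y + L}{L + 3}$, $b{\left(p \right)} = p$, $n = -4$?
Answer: $-84$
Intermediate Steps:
$x{\left(L,y \right)} = \frac{L + y}{3 + L}$
$a{\left(g \right)} = -5 + g$ ($a{\left(g \right)} = g - 5 = -5 + g$)
$j{\left(u,I \right)} = - 5 I$ ($j{\left(u,I \right)} = I \left(-5 + \frac{-4 + 4}{3 - 4}\right) = I \left(-5 + \frac{1}{-1} \cdot 0\right) = I \left(-5 - 0\right) = I \left(-5 + 0\right) = I \left(-5\right) = - 5 I$)
$N{\left(68,158 \right)} + j{\left(-97,33 \right)} = 81 - 165 = -84$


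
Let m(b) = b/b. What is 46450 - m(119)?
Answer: 46449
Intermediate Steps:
m(b) = 1
46450 - m(119) = 46450 - 1*1 = 46450 - 1 = 46449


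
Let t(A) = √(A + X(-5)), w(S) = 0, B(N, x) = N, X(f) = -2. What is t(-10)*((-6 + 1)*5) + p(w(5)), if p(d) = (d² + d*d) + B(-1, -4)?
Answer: -1 - 50*I*√3 ≈ -1.0 - 86.603*I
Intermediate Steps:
p(d) = -1 + 2*d² (p(d) = (d² + d*d) - 1 = (d² + d²) - 1 = 2*d² - 1 = -1 + 2*d²)
t(A) = √(-2 + A) (t(A) = √(A - 2) = √(-2 + A))
t(-10)*((-6 + 1)*5) + p(w(5)) = √(-2 - 10)*((-6 + 1)*5) + (-1 + 2*0²) = √(-12)*(-5*5) + (-1 + 2*0) = (2*I*√3)*(-25) + (-1 + 0) = -50*I*√3 - 1 = -1 - 50*I*√3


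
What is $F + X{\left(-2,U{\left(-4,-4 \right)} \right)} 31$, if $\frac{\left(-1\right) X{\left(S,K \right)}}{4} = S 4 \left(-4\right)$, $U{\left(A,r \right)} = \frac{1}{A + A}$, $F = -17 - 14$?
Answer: $-3999$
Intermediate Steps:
$F = -31$ ($F = -17 - 14 = -31$)
$U{\left(A,r \right)} = \frac{1}{2 A}$
$X{\left(S,K \right)} = 64 S$ ($X{\left(S,K \right)} = - 4 S 4 \left(-4\right) = - 4 \cdot 4 S \left(-4\right) = - 4 \left(- 16 S\right) = 64 S$)
$F + X{\left(-2,U{\left(-4,-4 \right)} \right)} 31 = -31 + 64 \left(-2\right) 31 = -31 - 3968 = -3999$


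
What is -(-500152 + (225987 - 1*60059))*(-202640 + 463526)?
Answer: 87194362464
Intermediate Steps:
-(-500152 + (225987 - 1*60059))*(-202640 + 463526) = -(-500152 + (225987 - 60059))*260886 = -(-500152 + 165928)*260886 = -(-334224)*260886 = -1*(-87194362464) = 87194362464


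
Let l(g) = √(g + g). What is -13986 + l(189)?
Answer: -13986 + 3*√42 ≈ -13967.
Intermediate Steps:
l(g) = √2*√g (l(g) = √(2*g) = √2*√g)
-13986 + l(189) = -13986 + √2*√189 = -13986 + √2*(3*√21) = -13986 + 3*√42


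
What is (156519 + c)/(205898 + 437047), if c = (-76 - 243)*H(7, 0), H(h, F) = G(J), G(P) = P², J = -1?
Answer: 31240/128589 ≈ 0.24294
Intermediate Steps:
H(h, F) = 1 (H(h, F) = (-1)² = 1)
c = -319 (c = (-76 - 243)*1 = -319*1 = -319)
(156519 + c)/(205898 + 437047) = (156519 - 319)/(205898 + 437047) = 156200/642945 = 156200*(1/642945) = 31240/128589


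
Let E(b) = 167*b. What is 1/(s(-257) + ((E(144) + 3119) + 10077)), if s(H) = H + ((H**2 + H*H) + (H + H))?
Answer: 1/168571 ≈ 5.9322e-6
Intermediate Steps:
s(H) = 2*H**2 + 3*H (s(H) = H + ((H**2 + H**2) + 2*H) = H + (2*H**2 + 2*H) = H + (2*H + 2*H**2) = 2*H**2 + 3*H)
1/(s(-257) + ((E(144) + 3119) + 10077)) = 1/(-257*(3 + 2*(-257)) + ((167*144 + 3119) + 10077)) = 1/(-257*(3 - 514) + ((24048 + 3119) + 10077)) = 1/(-257*(-511) + (27167 + 10077)) = 1/(131327 + 37244) = 1/168571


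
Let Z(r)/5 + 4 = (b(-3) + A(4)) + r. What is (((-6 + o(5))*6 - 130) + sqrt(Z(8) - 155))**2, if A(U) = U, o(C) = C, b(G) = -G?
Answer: 18396 - 2720*I ≈ 18396.0 - 2720.0*I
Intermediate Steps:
Z(r) = 15 + 5*r (Z(r) = -20 + 5*((-1*(-3) + 4) + r) = -20 + 5*((3 + 4) + r) = -20 + 5*(7 + r) = -20 + (35 + 5*r) = 15 + 5*r)
(((-6 + o(5))*6 - 130) + sqrt(Z(8) - 155))**2 = (((-6 + 5)*6 - 130) + sqrt((15 + 5*8) - 155))**2 = ((-1*6 - 130) + sqrt((15 + 40) - 155))**2 = ((-6 - 130) + sqrt(55 - 155))**2 = (-136 + sqrt(-100))**2 = (-136 + 10*I)**2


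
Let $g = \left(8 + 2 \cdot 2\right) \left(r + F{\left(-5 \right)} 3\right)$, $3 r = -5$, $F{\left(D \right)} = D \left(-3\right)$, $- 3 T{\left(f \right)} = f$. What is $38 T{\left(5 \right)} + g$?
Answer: $\frac{1370}{3} \approx 456.67$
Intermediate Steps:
$T{\left(f \right)} = - \frac{f}{3}$
$F{\left(D \right)} = - 3 D$
$r = - \frac{5}{3}$ ($r = \frac{1}{3} \left(-5\right) = - \frac{5}{3} \approx -1.6667$)
$g = 520$ ($g = \left(8 + 2 \cdot 2\right) \left(- \frac{5}{3} + \left(-3\right) \left(-5\right) 3\right) = \left(8 + 4\right) \left(- \frac{5}{3} + 15 \cdot 3\right) = 12 \left(- \frac{5}{3} + 45\right) = 12 \cdot \frac{130}{3} = 520$)
$38 T{\left(5 \right)} + g = 38 \left(\left(- \frac{1}{3}\right) 5\right) + 520 = 38 \left(- \frac{5}{3}\right) + 520 = - \frac{190}{3} + 520 = \frac{1370}{3}$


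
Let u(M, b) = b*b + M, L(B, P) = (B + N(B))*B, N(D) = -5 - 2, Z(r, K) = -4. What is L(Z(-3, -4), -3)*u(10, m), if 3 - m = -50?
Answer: 124036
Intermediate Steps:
N(D) = -7
L(B, P) = B*(-7 + B) (L(B, P) = (B - 7)*B = (-7 + B)*B = B*(-7 + B))
m = 53 (m = 3 - 1*(-50) = 3 + 50 = 53)
u(M, b) = M + b² (u(M, b) = b² + M = M + b²)
L(Z(-3, -4), -3)*u(10, m) = (-4*(-7 - 4))*(10 + 53²) = (-4*(-11))*(10 + 2809) = 44*2819 = 124036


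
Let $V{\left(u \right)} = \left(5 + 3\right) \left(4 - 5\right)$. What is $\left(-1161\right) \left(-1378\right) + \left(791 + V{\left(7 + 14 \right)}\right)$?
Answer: $1600641$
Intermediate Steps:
$V{\left(u \right)} = -8$ ($V{\left(u \right)} = 8 \left(-1\right) = -8$)
$\left(-1161\right) \left(-1378\right) + \left(791 + V{\left(7 + 14 \right)}\right) = \left(-1161\right) \left(-1378\right) + \left(791 - 8\right) = 1599858 + 783 = 1600641$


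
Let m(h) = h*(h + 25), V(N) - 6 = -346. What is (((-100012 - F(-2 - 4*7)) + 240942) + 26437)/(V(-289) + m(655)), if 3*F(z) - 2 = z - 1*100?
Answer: 71747/190740 ≈ 0.37615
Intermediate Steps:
F(z) = -98/3 + z/3 (F(z) = ⅔ + (z - 1*100)/3 = ⅔ + (z - 100)/3 = ⅔ + (-100 + z)/3 = ⅔ + (-100/3 + z/3) = -98/3 + z/3)
V(N) = -340 (V(N) = 6 - 346 = -340)
m(h) = h*(25 + h)
(((-100012 - F(-2 - 4*7)) + 240942) + 26437)/(V(-289) + m(655)) = (((-100012 - (-98/3 + (-2 - 4*7)/3)) + 240942) + 26437)/(-340 + 655*(25 + 655)) = (((-100012 - (-98/3 + (-2 - 28)/3)) + 240942) + 26437)/(-340 + 655*680) = (((-100012 - (-98/3 + (⅓)*(-30))) + 240942) + 26437)/(-340 + 445400) = (((-100012 - (-98/3 - 10)) + 240942) + 26437)/445060 = (((-100012 - 1*(-128/3)) + 240942) + 26437)*(1/445060) = (((-100012 + 128/3) + 240942) + 26437)*(1/445060) = ((-299908/3 + 240942) + 26437)*(1/445060) = (422918/3 + 26437)*(1/445060) = (502229/3)*(1/445060) = 71747/190740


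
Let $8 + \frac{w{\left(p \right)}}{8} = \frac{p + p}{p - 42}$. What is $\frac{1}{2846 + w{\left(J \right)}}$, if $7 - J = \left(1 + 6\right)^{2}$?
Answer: $\frac{1}{2790} \approx 0.00035842$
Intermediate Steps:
$J = -42$ ($J = 7 - \left(1 + 6\right)^{2} = 7 - 7^{2} = 7 - 49 = -42$)
$w{\left(p \right)} = -64 + \frac{16 p}{-42 + p}$ ($w{\left(p \right)} = -64 + 8 \frac{p + p}{p - 42} = -64 + 8 \frac{2 p}{-42 + p} = -64 + \frac{16 p}{-42 + p}$)
$\frac{1}{2846 + w{\left(J \right)}} = \frac{1}{2846 + \frac{48 \left(56 - -42\right)}{-42 - 42}} = \frac{1}{2846 + \frac{48 \left(56 + 42\right)}{-84}} = \frac{1}{2846 + 48 \left(- \frac{1}{84}\right) 98} = \frac{1}{2846 - 56} = \frac{1}{2790}$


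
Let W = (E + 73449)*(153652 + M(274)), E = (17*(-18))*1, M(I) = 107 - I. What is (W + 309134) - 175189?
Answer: 11226487300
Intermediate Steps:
E = -306 (E = -306*1 = -306)
W = 11226353355 (W = (-306 + 73449)*(153652 + (107 - 1*274)) = 73143*(153652 + (107 - 274)) = 73143*(153652 - 167) = 73143*153485 = 11226353355)
(W + 309134) - 175189 = (11226353355 + 309134) - 175189 = 11226662489 - 175189 = 11226487300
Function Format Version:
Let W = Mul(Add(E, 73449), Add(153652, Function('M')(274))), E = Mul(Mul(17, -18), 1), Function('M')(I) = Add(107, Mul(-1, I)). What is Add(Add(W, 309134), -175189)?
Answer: 11226487300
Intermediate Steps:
E = -306 (E = Mul(-306, 1) = -306)
W = 11226353355 (W = Mul(Add(-306, 73449), Add(153652, Add(107, Mul(-1, 274)))) = Mul(73143, Add(153652, Add(107, -274))) = Mul(73143, Add(153652, -167)) = Mul(73143, 153485) = 11226353355)
Add(Add(W, 309134), -175189) = Add(Add(11226353355, 309134), -175189) = Add(11226662489, -175189) = 11226487300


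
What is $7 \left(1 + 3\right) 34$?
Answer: $952$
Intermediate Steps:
$7 \left(1 + 3\right) 34 = 7 \cdot 4 \cdot 34 = 28 \cdot 34 = 952$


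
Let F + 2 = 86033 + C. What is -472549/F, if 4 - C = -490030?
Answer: -67507/82295 ≈ -0.82030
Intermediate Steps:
C = 490034 (C = 4 - 1*(-490030) = 4 + 490030 = 490034)
F = 576065 (F = -2 + (86033 + 490034) = -2 + 576067 = 576065)
-472549/F = -472549/576065 = -472549*1/576065 = -67507/82295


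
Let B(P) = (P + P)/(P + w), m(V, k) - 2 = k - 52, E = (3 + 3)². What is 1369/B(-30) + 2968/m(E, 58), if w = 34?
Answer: 4196/15 ≈ 279.73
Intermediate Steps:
E = 36 (E = 6² = 36)
m(V, k) = -50 + k (m(V, k) = 2 + (k - 52) = 2 + (-52 + k) = -50 + k)
B(P) = 2*P/(34 + P) (B(P) = (P + P)/(P + 34) = (2*P)/(34 + P) = 2*P/(34 + P))
1369/B(-30) + 2968/m(E, 58) = 1369/((2*(-30)/(34 - 30))) + 2968/(-50 + 58) = 1369/((2*(-30)/4)) + 2968/8 = 1369/((2*(-30)*(¼))) + 2968*(⅛) = 1369/(-15) + 371 = 1369*(-1/15) + 371 = -1369/15 + 371 = 4196/15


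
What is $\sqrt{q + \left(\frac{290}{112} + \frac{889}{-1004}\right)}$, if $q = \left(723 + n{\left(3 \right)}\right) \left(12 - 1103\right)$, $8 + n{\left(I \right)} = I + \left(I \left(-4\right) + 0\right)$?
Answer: $\frac{i \sqrt{38044510148078}}{7028} \approx 877.64 i$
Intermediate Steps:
$n{\left(I \right)} = -8 - 3 I$ ($n{\left(I \right)} = -8 + \left(I + \left(I \left(-4\right) + 0\right)\right) = -8 + \left(I + \left(- 4 I + 0\right)\right) = -8 + \left(I - 4 I\right) = -8 - 3 I$)
$q = -770246$ ($q = \left(723 - 17\right) \left(12 - 1103\right) = \left(723 - 17\right) \left(-1091\right) = 706 \left(-1091\right) = -770246$)
$\sqrt{q + \left(\frac{290}{112} + \frac{889}{-1004}\right)} = \sqrt{-770246 + \left(\frac{290}{112} + \frac{889}{-1004}\right)} = \sqrt{-770246 + \left(290 \cdot \frac{1}{112} + 889 \left(- \frac{1}{1004}\right)\right)} = \sqrt{-770246 + \left(\frac{145}{56} - \frac{889}{1004}\right)} = \sqrt{-770246 + \frac{23949}{14056}} = \sqrt{- \frac{10826553827}{14056}} = \frac{i \sqrt{38044510148078}}{7028}$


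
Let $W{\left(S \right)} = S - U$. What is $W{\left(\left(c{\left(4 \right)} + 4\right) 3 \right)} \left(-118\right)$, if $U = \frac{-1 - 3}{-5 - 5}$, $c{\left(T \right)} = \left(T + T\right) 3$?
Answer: $- \frac{49324}{5} \approx -9864.8$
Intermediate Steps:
$c{\left(T \right)} = 6 T$ ($c{\left(T \right)} = 2 T 3 = 6 T$)
$U = \frac{2}{5}$ ($U = - \frac{4}{-10} = \left(-4\right) \left(- \frac{1}{10}\right) = \frac{2}{5} \approx 0.4$)
$W{\left(S \right)} = - \frac{2}{5} + S$ ($W{\left(S \right)} = S - \frac{2}{5} = - \frac{2}{5} + S$)
$W{\left(\left(c{\left(4 \right)} + 4\right) 3 \right)} \left(-118\right) = \left(- \frac{2}{5} + \left(6 \cdot 4 + 4\right) 3\right) \left(-118\right) = \left(- \frac{2}{5} + \left(24 + 4\right) 3\right) \left(-118\right) = \left(- \frac{2}{5} + 28 \cdot 3\right) \left(-118\right) = \left(- \frac{2}{5} + 84\right) \left(-118\right) = \frac{418}{5} \left(-118\right) = - \frac{49324}{5}$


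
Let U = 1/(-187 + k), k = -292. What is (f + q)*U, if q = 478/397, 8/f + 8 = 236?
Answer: -28040/10839291 ≈ -0.0025869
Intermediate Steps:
f = 2/57 (f = 8/(-8 + 236) = 8/228 = 8*(1/228) = 2/57 ≈ 0.035088)
q = 478/397 (q = 478*(1/397) = 478/397 ≈ 1.2040)
U = -1/479 (U = 1/(-187 - 292) = 1/(-479) = -1/479 ≈ -0.0020877)
(f + q)*U = (2/57 + 478/397)*(-1/479) = (28040/22629)*(-1/479) = -28040/10839291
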